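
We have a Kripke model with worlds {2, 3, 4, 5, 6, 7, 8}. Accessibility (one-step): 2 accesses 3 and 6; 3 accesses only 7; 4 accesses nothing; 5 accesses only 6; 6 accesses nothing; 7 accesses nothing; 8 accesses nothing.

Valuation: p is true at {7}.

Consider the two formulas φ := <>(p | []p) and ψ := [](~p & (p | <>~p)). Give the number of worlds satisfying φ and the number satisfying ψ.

For <>(p | []p):
2: successors {3, 6}; p | []p there: 3:T, 6:T. ✓
3: successors {7}; p | []p there: 7:T. ✓
4: no successors, so <>(p | []p) fails. ✗
5: successors {6}; p | []p there: 6:T. ✓
6: no successors, so <>(p | []p) fails. ✗
7: no successors, so <>(p | []p) fails. ✗
8: no successors, so <>(p | []p) fails. ✗
— 3 worlds.
For [](~p & (p | <>~p)):
2: successors {3, 6}; ~p & (p | <>~p) there: 3:F, 6:F. ✗
3: successors {7}; ~p & (p | <>~p) there: 7:F. ✗
4: no successors, so [](~p & (p | <>~p)) holds vacuously. ✓
5: successors {6}; ~p & (p | <>~p) there: 6:F. ✗
6: no successors, so [](~p & (p | <>~p)) holds vacuously. ✓
7: no successors, so [](~p & (p | <>~p)) holds vacuously. ✓
8: no successors, so [](~p & (p | <>~p)) holds vacuously. ✓
— 4 worlds.

3 and 4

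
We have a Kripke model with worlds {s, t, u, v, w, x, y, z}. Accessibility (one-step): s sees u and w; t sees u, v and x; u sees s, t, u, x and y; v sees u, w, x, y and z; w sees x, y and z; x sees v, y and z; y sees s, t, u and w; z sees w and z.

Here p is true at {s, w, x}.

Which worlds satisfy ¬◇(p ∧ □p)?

{s, t, u, v, w, x, y, z}

s: ◇(p ∧ □p) is F. ✓
t: ◇(p ∧ □p) is F. ✓
u: ◇(p ∧ □p) is F. ✓
v: ◇(p ∧ □p) is F. ✓
w: ◇(p ∧ □p) is F. ✓
x: ◇(p ∧ □p) is F. ✓
y: ◇(p ∧ □p) is F. ✓
z: ◇(p ∧ □p) is F. ✓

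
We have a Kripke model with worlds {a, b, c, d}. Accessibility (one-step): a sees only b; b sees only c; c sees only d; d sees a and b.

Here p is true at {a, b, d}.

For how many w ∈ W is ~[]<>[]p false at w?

3

a: []<>[]p is T. ✗
b: []<>[]p is T. ✗
c: []<>[]p is T. ✗
d: []<>[]p is F. ✓
Satisfying worlds: {d}.
So ~[]<>[]p fails at the other 3 worlds.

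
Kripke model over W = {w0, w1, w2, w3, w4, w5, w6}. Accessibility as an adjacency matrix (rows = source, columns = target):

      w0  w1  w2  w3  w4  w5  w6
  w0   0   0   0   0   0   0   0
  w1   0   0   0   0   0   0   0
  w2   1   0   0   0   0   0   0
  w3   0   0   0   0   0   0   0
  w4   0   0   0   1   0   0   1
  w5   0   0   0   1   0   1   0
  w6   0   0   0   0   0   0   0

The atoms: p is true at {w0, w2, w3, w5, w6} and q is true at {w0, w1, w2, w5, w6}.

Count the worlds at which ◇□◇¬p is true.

w0: no successors, so ◇□◇¬p fails. ✗
w1: no successors, so ◇□◇¬p fails. ✗
w2: successors {w0}; □◇¬p there: w0:T. ✓
w3: no successors, so ◇□◇¬p fails. ✗
w4: successors {w3, w6}; □◇¬p there: w3:T, w6:T. ✓
w5: successors {w3, w5}; □◇¬p there: w3:T, w5:F. ✓
w6: no successors, so ◇□◇¬p fails. ✗
Satisfying worlds: {w2, w4, w5}.

3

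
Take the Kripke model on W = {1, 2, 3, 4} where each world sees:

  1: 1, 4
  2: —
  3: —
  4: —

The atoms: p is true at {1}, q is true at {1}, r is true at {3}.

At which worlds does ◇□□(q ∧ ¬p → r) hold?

{1}

1: successors {1, 4}; □□(q ∧ ¬p → r) there: 1:T, 4:T. ✓
2: no successors, so ◇□□(q ∧ ¬p → r) fails. ✗
3: no successors, so ◇□□(q ∧ ¬p → r) fails. ✗
4: no successors, so ◇□□(q ∧ ¬p → r) fails. ✗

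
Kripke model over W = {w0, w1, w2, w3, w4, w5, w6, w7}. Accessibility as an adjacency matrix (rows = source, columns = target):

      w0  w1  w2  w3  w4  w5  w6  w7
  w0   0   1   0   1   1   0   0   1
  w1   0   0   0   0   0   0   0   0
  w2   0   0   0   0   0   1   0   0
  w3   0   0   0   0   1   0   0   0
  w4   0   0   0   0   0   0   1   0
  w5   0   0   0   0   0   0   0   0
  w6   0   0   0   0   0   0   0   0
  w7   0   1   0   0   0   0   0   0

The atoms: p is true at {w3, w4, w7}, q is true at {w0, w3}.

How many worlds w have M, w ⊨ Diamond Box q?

4

w0: successors {w1, w3, w4, w7}; Box q there: w1:T, w3:F, w4:F, w7:F. ✓
w1: no successors, so Diamond Box q fails. ✗
w2: successors {w5}; Box q there: w5:T. ✓
w3: successors {w4}; Box q there: w4:F. ✗
w4: successors {w6}; Box q there: w6:T. ✓
w5: no successors, so Diamond Box q fails. ✗
w6: no successors, so Diamond Box q fails. ✗
w7: successors {w1}; Box q there: w1:T. ✓
Satisfying worlds: {w0, w2, w4, w7}.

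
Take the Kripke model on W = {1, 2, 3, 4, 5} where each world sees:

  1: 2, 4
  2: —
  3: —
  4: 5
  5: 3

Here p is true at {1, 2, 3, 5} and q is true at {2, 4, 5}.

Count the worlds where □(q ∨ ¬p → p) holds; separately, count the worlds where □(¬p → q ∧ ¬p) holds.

4 and 5

For □(q ∨ ¬p → p):
1: successors {2, 4}; q ∨ ¬p → p there: 2:T, 4:F. ✗
2: no successors, so □(q ∨ ¬p → p) holds vacuously. ✓
3: no successors, so □(q ∨ ¬p → p) holds vacuously. ✓
4: successors {5}; q ∨ ¬p → p there: 5:T. ✓
5: successors {3}; q ∨ ¬p → p there: 3:T. ✓
— 4 worlds.
For □(¬p → q ∧ ¬p):
1: successors {2, 4}; ¬p → q ∧ ¬p there: 2:T, 4:T. ✓
2: no successors, so □(¬p → q ∧ ¬p) holds vacuously. ✓
3: no successors, so □(¬p → q ∧ ¬p) holds vacuously. ✓
4: successors {5}; ¬p → q ∧ ¬p there: 5:T. ✓
5: successors {3}; ¬p → q ∧ ¬p there: 3:T. ✓
— 5 worlds.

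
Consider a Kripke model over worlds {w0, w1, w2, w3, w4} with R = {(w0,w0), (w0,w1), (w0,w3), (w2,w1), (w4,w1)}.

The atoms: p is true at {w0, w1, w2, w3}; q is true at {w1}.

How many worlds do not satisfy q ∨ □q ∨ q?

w0: q is F, □q ∨ q is F. ✗
w1: q is T, □q ∨ q is T. ✓
w2: q is F, □q ∨ q is T. ✓
w3: q is F, □q ∨ q is T. ✓
w4: q is F, □q ∨ q is T. ✓
Satisfying worlds: {w1, w2, w3, w4}.
So q ∨ □q ∨ q fails at the other 1 world.

1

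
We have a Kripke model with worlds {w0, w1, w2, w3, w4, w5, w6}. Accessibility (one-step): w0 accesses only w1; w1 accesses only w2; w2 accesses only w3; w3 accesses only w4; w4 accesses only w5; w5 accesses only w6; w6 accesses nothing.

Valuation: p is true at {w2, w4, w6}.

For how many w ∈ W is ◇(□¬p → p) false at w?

1

w0: successors {w1}; □¬p → p there: w1:T. ✓
w1: successors {w2}; □¬p → p there: w2:T. ✓
w2: successors {w3}; □¬p → p there: w3:T. ✓
w3: successors {w4}; □¬p → p there: w4:T. ✓
w4: successors {w5}; □¬p → p there: w5:T. ✓
w5: successors {w6}; □¬p → p there: w6:T. ✓
w6: no successors, so ◇(□¬p → p) fails. ✗
Satisfying worlds: {w0, w1, w2, w3, w4, w5}.
So ◇(□¬p → p) fails at the other 1 world.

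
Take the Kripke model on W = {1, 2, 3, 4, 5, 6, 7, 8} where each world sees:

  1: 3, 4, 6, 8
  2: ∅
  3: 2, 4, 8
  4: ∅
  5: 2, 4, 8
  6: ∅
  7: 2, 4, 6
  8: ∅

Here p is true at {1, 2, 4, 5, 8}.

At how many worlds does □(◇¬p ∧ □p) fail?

4

1: successors {3, 4, 6, 8}; ◇¬p ∧ □p there: 3:F, 4:F, 6:F, 8:F. ✗
2: no successors, so □(◇¬p ∧ □p) holds vacuously. ✓
3: successors {2, 4, 8}; ◇¬p ∧ □p there: 2:F, 4:F, 8:F. ✗
4: no successors, so □(◇¬p ∧ □p) holds vacuously. ✓
5: successors {2, 4, 8}; ◇¬p ∧ □p there: 2:F, 4:F, 8:F. ✗
6: no successors, so □(◇¬p ∧ □p) holds vacuously. ✓
7: successors {2, 4, 6}; ◇¬p ∧ □p there: 2:F, 4:F, 6:F. ✗
8: no successors, so □(◇¬p ∧ □p) holds vacuously. ✓
Satisfying worlds: {2, 4, 6, 8}.
So □(◇¬p ∧ □p) fails at the other 4 worlds.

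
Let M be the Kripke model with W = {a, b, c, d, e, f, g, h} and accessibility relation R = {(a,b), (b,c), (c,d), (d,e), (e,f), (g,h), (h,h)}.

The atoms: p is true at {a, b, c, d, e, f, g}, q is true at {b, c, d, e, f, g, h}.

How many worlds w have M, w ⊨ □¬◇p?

4

a: successors {b}; ¬◇p there: b:F. ✗
b: successors {c}; ¬◇p there: c:F. ✗
c: successors {d}; ¬◇p there: d:F. ✗
d: successors {e}; ¬◇p there: e:F. ✗
e: successors {f}; ¬◇p there: f:T. ✓
f: no successors, so □¬◇p holds vacuously. ✓
g: successors {h}; ¬◇p there: h:T. ✓
h: successors {h}; ¬◇p there: h:T. ✓
Satisfying worlds: {e, f, g, h}.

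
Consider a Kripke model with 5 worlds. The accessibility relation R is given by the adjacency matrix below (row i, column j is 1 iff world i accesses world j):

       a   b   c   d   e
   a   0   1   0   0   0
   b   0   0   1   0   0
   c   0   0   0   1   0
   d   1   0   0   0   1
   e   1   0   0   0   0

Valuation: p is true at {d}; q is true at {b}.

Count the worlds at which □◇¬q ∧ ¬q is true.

a: □◇¬q is T, ¬q is T. ✓
b: □◇¬q is T, ¬q is F. ✗
c: □◇¬q is T, ¬q is T. ✓
d: □◇¬q is F, ¬q is T. ✗
e: □◇¬q is F, ¬q is T. ✗
Satisfying worlds: {a, c}.

2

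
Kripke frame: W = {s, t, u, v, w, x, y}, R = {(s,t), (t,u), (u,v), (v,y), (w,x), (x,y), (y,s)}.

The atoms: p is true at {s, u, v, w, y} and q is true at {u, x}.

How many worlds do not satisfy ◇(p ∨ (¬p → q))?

s: successors {t}; p ∨ (¬p → q) there: t:F. ✗
t: successors {u}; p ∨ (¬p → q) there: u:T. ✓
u: successors {v}; p ∨ (¬p → q) there: v:T. ✓
v: successors {y}; p ∨ (¬p → q) there: y:T. ✓
w: successors {x}; p ∨ (¬p → q) there: x:T. ✓
x: successors {y}; p ∨ (¬p → q) there: y:T. ✓
y: successors {s}; p ∨ (¬p → q) there: s:T. ✓
Satisfying worlds: {t, u, v, w, x, y}.
So ◇(p ∨ (¬p → q)) fails at the other 1 world.

1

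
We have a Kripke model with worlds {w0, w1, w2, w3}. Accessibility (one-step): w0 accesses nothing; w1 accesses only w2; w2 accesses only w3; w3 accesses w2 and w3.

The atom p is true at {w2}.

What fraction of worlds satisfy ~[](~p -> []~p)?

w0: [](~p -> []~p) is T. ✗
w1: [](~p -> []~p) is T. ✗
w2: [](~p -> []~p) is F. ✓
w3: [](~p -> []~p) is F. ✓
That's 2 of 4 worlds, so 2/4 = 1/2.

1/2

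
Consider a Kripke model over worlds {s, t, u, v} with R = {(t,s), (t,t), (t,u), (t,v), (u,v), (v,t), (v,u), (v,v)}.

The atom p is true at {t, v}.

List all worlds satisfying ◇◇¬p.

{t, u, v}

s: no successors, so ◇◇¬p fails. ✗
t: successors {s, t, u, v}; ◇¬p there: s:F, t:T, u:F, v:T. ✓
u: successors {v}; ◇¬p there: v:T. ✓
v: successors {t, u, v}; ◇¬p there: t:T, u:F, v:T. ✓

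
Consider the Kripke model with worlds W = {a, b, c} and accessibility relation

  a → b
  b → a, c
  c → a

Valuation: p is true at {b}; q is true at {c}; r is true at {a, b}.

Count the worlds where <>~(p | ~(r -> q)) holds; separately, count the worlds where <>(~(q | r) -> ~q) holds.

1 and 3

For <>~(p | ~(r -> q)):
a: successors {b}; ~(p | ~(r -> q)) there: b:F. ✗
b: successors {a, c}; ~(p | ~(r -> q)) there: a:F, c:T. ✓
c: successors {a}; ~(p | ~(r -> q)) there: a:F. ✗
— 1 world.
For <>(~(q | r) -> ~q):
a: successors {b}; ~(q | r) -> ~q there: b:T. ✓
b: successors {a, c}; ~(q | r) -> ~q there: a:T, c:T. ✓
c: successors {a}; ~(q | r) -> ~q there: a:T. ✓
— 3 worlds.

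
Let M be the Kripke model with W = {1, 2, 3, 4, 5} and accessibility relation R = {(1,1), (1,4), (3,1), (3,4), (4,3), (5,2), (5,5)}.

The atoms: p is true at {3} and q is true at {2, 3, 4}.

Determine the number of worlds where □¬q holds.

1

1: successors {1, 4}; ¬q there: 1:T, 4:F. ✗
2: no successors, so □¬q holds vacuously. ✓
3: successors {1, 4}; ¬q there: 1:T, 4:F. ✗
4: successors {3}; ¬q there: 3:F. ✗
5: successors {2, 5}; ¬q there: 2:F, 5:T. ✗
Satisfying worlds: {2}.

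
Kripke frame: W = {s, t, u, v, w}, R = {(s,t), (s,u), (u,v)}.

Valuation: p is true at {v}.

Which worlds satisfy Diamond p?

s: successors {t, u}; p there: t:F, u:F. ✗
t: no successors, so Diamond p fails. ✗
u: successors {v}; p there: v:T. ✓
v: no successors, so Diamond p fails. ✗
w: no successors, so Diamond p fails. ✗

{u}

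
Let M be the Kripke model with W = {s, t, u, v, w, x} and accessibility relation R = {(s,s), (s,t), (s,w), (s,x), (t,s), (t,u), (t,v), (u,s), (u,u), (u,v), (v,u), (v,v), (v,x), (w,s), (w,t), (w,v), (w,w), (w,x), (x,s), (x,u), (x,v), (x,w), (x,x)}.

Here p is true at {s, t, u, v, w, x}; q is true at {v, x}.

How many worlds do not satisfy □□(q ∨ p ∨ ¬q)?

0

s: successors {s, t, w, x}; □(q ∨ p ∨ ¬q) there: s:T, t:T, w:T, x:T. ✓
t: successors {s, u, v}; □(q ∨ p ∨ ¬q) there: s:T, u:T, v:T. ✓
u: successors {s, u, v}; □(q ∨ p ∨ ¬q) there: s:T, u:T, v:T. ✓
v: successors {u, v, x}; □(q ∨ p ∨ ¬q) there: u:T, v:T, x:T. ✓
w: successors {s, t, v, w, x}; □(q ∨ p ∨ ¬q) there: s:T, t:T, v:T, w:T, x:T. ✓
x: successors {s, u, v, w, x}; □(q ∨ p ∨ ¬q) there: s:T, u:T, v:T, w:T, x:T. ✓
Satisfying worlds: {s, t, u, v, w, x}.
So □□(q ∨ p ∨ ¬q) fails at the other 0 worlds.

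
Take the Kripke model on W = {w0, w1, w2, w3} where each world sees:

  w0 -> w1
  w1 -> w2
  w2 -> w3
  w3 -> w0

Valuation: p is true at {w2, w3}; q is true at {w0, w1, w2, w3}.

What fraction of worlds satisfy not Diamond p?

w0: Diamond p is F. ✓
w1: Diamond p is T. ✗
w2: Diamond p is T. ✗
w3: Diamond p is F. ✓
That's 2 of 4 worlds, so 2/4 = 1/2.

1/2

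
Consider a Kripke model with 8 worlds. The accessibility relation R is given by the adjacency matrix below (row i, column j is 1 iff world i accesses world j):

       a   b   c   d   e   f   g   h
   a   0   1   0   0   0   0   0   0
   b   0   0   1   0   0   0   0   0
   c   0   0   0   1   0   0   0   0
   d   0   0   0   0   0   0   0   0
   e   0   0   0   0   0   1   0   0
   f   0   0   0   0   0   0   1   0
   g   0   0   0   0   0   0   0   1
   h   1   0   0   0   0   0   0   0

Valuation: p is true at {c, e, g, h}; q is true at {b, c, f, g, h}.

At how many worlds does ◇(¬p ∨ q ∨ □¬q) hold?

a: successors {b}; ¬p ∨ q ∨ □¬q there: b:T. ✓
b: successors {c}; ¬p ∨ q ∨ □¬q there: c:T. ✓
c: successors {d}; ¬p ∨ q ∨ □¬q there: d:T. ✓
d: no successors, so ◇(¬p ∨ q ∨ □¬q) fails. ✗
e: successors {f}; ¬p ∨ q ∨ □¬q there: f:T. ✓
f: successors {g}; ¬p ∨ q ∨ □¬q there: g:T. ✓
g: successors {h}; ¬p ∨ q ∨ □¬q there: h:T. ✓
h: successors {a}; ¬p ∨ q ∨ □¬q there: a:T. ✓
Satisfying worlds: {a, b, c, e, f, g, h}.

7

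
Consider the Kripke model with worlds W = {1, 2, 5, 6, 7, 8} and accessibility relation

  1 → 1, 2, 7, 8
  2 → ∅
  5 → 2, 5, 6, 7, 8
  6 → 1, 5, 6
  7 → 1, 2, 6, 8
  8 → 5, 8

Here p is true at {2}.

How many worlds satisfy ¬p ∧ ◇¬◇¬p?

1: ¬p is T, ◇¬◇¬p is T. ✓
2: ¬p is F, ◇¬◇¬p is F. ✗
5: ¬p is T, ◇¬◇¬p is T. ✓
6: ¬p is T, ◇¬◇¬p is F. ✗
7: ¬p is T, ◇¬◇¬p is T. ✓
8: ¬p is T, ◇¬◇¬p is F. ✗
Satisfying worlds: {1, 5, 7}.

3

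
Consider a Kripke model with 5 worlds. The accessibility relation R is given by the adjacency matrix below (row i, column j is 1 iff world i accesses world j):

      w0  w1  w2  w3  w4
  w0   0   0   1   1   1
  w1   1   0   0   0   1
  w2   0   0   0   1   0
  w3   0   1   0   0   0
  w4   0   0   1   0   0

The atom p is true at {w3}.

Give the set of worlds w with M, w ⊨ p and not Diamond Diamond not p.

∅

w0: p is F, not Diamond Diamond not p is F. ✗
w1: p is F, not Diamond Diamond not p is F. ✗
w2: p is F, not Diamond Diamond not p is F. ✗
w3: p is T, not Diamond Diamond not p is F. ✗
w4: p is F, not Diamond Diamond not p is T. ✗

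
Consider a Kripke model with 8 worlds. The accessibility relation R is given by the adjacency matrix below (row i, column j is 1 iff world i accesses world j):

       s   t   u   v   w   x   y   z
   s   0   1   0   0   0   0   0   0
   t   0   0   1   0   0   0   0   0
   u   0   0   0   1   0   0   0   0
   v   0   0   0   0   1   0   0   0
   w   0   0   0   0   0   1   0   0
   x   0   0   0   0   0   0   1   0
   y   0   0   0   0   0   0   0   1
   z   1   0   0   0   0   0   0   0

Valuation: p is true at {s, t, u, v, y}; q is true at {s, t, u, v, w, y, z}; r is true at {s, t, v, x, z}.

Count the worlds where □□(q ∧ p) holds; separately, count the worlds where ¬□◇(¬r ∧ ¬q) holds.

5 and 8

For □□(q ∧ p):
s: successors {t}; □(q ∧ p) there: t:T. ✓
t: successors {u}; □(q ∧ p) there: u:T. ✓
u: successors {v}; □(q ∧ p) there: v:F. ✗
v: successors {w}; □(q ∧ p) there: w:F. ✗
w: successors {x}; □(q ∧ p) there: x:T. ✓
x: successors {y}; □(q ∧ p) there: y:F. ✗
y: successors {z}; □(q ∧ p) there: z:T. ✓
z: successors {s}; □(q ∧ p) there: s:T. ✓
— 5 worlds.
For ¬□◇(¬r ∧ ¬q):
s: □◇(¬r ∧ ¬q) is F. ✓
t: □◇(¬r ∧ ¬q) is F. ✓
u: □◇(¬r ∧ ¬q) is F. ✓
v: □◇(¬r ∧ ¬q) is F. ✓
w: □◇(¬r ∧ ¬q) is F. ✓
x: □◇(¬r ∧ ¬q) is F. ✓
y: □◇(¬r ∧ ¬q) is F. ✓
z: □◇(¬r ∧ ¬q) is F. ✓
— 8 worlds.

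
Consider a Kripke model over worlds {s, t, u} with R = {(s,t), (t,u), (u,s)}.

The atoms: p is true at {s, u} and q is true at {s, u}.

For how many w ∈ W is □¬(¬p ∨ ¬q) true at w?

2

s: successors {t}; ¬(¬p ∨ ¬q) there: t:F. ✗
t: successors {u}; ¬(¬p ∨ ¬q) there: u:T. ✓
u: successors {s}; ¬(¬p ∨ ¬q) there: s:T. ✓
Satisfying worlds: {t, u}.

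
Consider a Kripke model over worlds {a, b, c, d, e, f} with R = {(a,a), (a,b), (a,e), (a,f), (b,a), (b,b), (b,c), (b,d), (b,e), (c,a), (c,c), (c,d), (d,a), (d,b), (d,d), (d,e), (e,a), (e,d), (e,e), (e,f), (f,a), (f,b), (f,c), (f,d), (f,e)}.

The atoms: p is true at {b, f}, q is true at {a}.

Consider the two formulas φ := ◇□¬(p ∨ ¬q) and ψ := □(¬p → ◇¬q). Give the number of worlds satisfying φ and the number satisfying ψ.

For ◇□¬(p ∨ ¬q):
a: successors {a, b, e, f}; □¬(p ∨ ¬q) there: a:F, b:F, e:F, f:F. ✗
b: successors {a, b, c, d, e}; □¬(p ∨ ¬q) there: a:F, b:F, c:F, d:F, e:F. ✗
c: successors {a, c, d}; □¬(p ∨ ¬q) there: a:F, c:F, d:F. ✗
d: successors {a, b, d, e}; □¬(p ∨ ¬q) there: a:F, b:F, d:F, e:F. ✗
e: successors {a, d, e, f}; □¬(p ∨ ¬q) there: a:F, d:F, e:F, f:F. ✗
f: successors {a, b, c, d, e}; □¬(p ∨ ¬q) there: a:F, b:F, c:F, d:F, e:F. ✗
— 0 worlds.
For □(¬p → ◇¬q):
a: successors {a, b, e, f}; ¬p → ◇¬q there: a:T, b:T, e:T, f:T. ✓
b: successors {a, b, c, d, e}; ¬p → ◇¬q there: a:T, b:T, c:T, d:T, e:T. ✓
c: successors {a, c, d}; ¬p → ◇¬q there: a:T, c:T, d:T. ✓
d: successors {a, b, d, e}; ¬p → ◇¬q there: a:T, b:T, d:T, e:T. ✓
e: successors {a, d, e, f}; ¬p → ◇¬q there: a:T, d:T, e:T, f:T. ✓
f: successors {a, b, c, d, e}; ¬p → ◇¬q there: a:T, b:T, c:T, d:T, e:T. ✓
— 6 worlds.

0 and 6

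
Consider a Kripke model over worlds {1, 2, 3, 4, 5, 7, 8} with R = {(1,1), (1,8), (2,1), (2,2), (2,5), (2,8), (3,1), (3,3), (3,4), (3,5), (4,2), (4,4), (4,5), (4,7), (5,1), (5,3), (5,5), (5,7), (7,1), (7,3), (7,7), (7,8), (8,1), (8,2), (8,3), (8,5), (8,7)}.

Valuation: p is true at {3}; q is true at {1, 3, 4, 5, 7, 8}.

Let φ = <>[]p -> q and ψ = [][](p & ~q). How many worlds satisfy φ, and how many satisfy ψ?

7 and 0

For <>[]p -> q:
1: <>[]p is F, q is T. ✓
2: <>[]p is F, q is F. ✓
3: <>[]p is F, q is T. ✓
4: <>[]p is F, q is T. ✓
5: <>[]p is F, q is T. ✓
7: <>[]p is F, q is T. ✓
8: <>[]p is F, q is T. ✓
— 7 worlds.
For [][](p & ~q):
1: successors {1, 8}; [](p & ~q) there: 1:F, 8:F. ✗
2: successors {1, 2, 5, 8}; [](p & ~q) there: 1:F, 2:F, 5:F, 8:F. ✗
3: successors {1, 3, 4, 5}; [](p & ~q) there: 1:F, 3:F, 4:F, 5:F. ✗
4: successors {2, 4, 5, 7}; [](p & ~q) there: 2:F, 4:F, 5:F, 7:F. ✗
5: successors {1, 3, 5, 7}; [](p & ~q) there: 1:F, 3:F, 5:F, 7:F. ✗
7: successors {1, 3, 7, 8}; [](p & ~q) there: 1:F, 3:F, 7:F, 8:F. ✗
8: successors {1, 2, 3, 5, 7}; [](p & ~q) there: 1:F, 2:F, 3:F, 5:F, 7:F. ✗
— 0 worlds.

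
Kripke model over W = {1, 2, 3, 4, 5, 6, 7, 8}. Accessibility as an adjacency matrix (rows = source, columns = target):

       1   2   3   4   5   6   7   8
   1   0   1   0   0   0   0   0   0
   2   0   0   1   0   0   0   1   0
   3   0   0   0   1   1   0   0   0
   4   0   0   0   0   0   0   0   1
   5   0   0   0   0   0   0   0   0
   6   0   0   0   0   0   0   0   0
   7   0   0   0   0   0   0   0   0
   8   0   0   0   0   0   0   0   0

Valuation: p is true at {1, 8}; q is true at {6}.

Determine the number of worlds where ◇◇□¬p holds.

1: successors {2}; ◇□¬p there: 2:T. ✓
2: successors {3, 7}; ◇□¬p there: 3:T, 7:F. ✓
3: successors {4, 5}; ◇□¬p there: 4:T, 5:F. ✓
4: successors {8}; ◇□¬p there: 8:F. ✗
5: no successors, so ◇◇□¬p fails. ✗
6: no successors, so ◇◇□¬p fails. ✗
7: no successors, so ◇◇□¬p fails. ✗
8: no successors, so ◇◇□¬p fails. ✗
Satisfying worlds: {1, 2, 3}.

3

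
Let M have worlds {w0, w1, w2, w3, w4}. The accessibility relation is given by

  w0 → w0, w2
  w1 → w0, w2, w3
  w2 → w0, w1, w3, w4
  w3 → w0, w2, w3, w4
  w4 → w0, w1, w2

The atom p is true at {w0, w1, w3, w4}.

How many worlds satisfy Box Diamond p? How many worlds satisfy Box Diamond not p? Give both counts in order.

For Box Diamond p:
w0: successors {w0, w2}; Diamond p there: w0:T, w2:T. ✓
w1: successors {w0, w2, w3}; Diamond p there: w0:T, w2:T, w3:T. ✓
w2: successors {w0, w1, w3, w4}; Diamond p there: w0:T, w1:T, w3:T, w4:T. ✓
w3: successors {w0, w2, w3, w4}; Diamond p there: w0:T, w2:T, w3:T, w4:T. ✓
w4: successors {w0, w1, w2}; Diamond p there: w0:T, w1:T, w2:T. ✓
— 5 worlds.
For Box Diamond not p:
w0: successors {w0, w2}; Diamond not p there: w0:T, w2:F. ✗
w1: successors {w0, w2, w3}; Diamond not p there: w0:T, w2:F, w3:T. ✗
w2: successors {w0, w1, w3, w4}; Diamond not p there: w0:T, w1:T, w3:T, w4:T. ✓
w3: successors {w0, w2, w3, w4}; Diamond not p there: w0:T, w2:F, w3:T, w4:T. ✗
w4: successors {w0, w1, w2}; Diamond not p there: w0:T, w1:T, w2:F. ✗
— 1 world.

5 and 1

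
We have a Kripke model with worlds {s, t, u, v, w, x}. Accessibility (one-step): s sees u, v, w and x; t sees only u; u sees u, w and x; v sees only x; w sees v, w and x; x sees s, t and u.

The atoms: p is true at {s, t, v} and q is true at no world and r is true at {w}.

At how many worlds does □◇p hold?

s: successors {u, v, w, x}; ◇p there: u:F, v:F, w:T, x:T. ✗
t: successors {u}; ◇p there: u:F. ✗
u: successors {u, w, x}; ◇p there: u:F, w:T, x:T. ✗
v: successors {x}; ◇p there: x:T. ✓
w: successors {v, w, x}; ◇p there: v:F, w:T, x:T. ✗
x: successors {s, t, u}; ◇p there: s:T, t:F, u:F. ✗
Satisfying worlds: {v}.

1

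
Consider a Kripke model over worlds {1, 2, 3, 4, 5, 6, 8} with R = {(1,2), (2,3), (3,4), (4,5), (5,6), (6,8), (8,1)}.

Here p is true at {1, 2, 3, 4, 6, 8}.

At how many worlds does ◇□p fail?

1

1: successors {2}; □p there: 2:T. ✓
2: successors {3}; □p there: 3:T. ✓
3: successors {4}; □p there: 4:F. ✗
4: successors {5}; □p there: 5:T. ✓
5: successors {6}; □p there: 6:T. ✓
6: successors {8}; □p there: 8:T. ✓
8: successors {1}; □p there: 1:T. ✓
Satisfying worlds: {1, 2, 4, 5, 6, 8}.
So ◇□p fails at the other 1 world.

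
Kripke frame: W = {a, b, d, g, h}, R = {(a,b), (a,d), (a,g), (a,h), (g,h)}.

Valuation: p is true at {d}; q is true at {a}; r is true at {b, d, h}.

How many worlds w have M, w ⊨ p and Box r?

a: p is F, Box r is F. ✗
b: p is F, Box r is T. ✗
d: p is T, Box r is T. ✓
g: p is F, Box r is T. ✗
h: p is F, Box r is T. ✗
Satisfying worlds: {d}.

1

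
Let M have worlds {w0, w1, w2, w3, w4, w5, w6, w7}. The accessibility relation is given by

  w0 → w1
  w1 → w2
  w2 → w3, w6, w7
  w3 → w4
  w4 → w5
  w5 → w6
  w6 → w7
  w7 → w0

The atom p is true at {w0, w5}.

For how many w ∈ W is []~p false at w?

2

w0: successors {w1}; ~p there: w1:T. ✓
w1: successors {w2}; ~p there: w2:T. ✓
w2: successors {w3, w6, w7}; ~p there: w3:T, w6:T, w7:T. ✓
w3: successors {w4}; ~p there: w4:T. ✓
w4: successors {w5}; ~p there: w5:F. ✗
w5: successors {w6}; ~p there: w6:T. ✓
w6: successors {w7}; ~p there: w7:T. ✓
w7: successors {w0}; ~p there: w0:F. ✗
Satisfying worlds: {w0, w1, w2, w3, w5, w6}.
So []~p fails at the other 2 worlds.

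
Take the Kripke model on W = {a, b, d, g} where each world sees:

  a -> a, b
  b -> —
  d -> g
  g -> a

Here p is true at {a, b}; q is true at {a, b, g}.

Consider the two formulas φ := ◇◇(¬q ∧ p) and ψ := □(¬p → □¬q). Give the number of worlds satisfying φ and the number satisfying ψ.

0 and 3

For ◇◇(¬q ∧ p):
a: successors {a, b}; ◇(¬q ∧ p) there: a:F, b:F. ✗
b: no successors, so ◇◇(¬q ∧ p) fails. ✗
d: successors {g}; ◇(¬q ∧ p) there: g:F. ✗
g: successors {a}; ◇(¬q ∧ p) there: a:F. ✗
— 0 worlds.
For □(¬p → □¬q):
a: successors {a, b}; ¬p → □¬q there: a:T, b:T. ✓
b: no successors, so □(¬p → □¬q) holds vacuously. ✓
d: successors {g}; ¬p → □¬q there: g:F. ✗
g: successors {a}; ¬p → □¬q there: a:T. ✓
— 3 worlds.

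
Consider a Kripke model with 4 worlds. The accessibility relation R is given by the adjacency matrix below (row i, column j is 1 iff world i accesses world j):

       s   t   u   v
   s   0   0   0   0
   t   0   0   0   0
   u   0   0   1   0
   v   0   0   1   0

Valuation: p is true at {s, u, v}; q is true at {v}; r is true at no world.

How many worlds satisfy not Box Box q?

2

s: Box Box q is T. ✗
t: Box Box q is T. ✗
u: Box Box q is F. ✓
v: Box Box q is F. ✓
Satisfying worlds: {u, v}.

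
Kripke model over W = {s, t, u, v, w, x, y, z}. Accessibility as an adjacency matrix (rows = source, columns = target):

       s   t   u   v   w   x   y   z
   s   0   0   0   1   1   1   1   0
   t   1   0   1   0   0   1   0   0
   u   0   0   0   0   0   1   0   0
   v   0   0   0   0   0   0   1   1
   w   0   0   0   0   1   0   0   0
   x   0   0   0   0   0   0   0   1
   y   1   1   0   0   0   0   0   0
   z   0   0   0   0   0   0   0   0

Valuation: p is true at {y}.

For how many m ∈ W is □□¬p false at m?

3

s: successors {v, w, x, y}; □¬p there: v:F, w:T, x:T, y:T. ✗
t: successors {s, u, x}; □¬p there: s:F, u:T, x:T. ✗
u: successors {x}; □¬p there: x:T. ✓
v: successors {y, z}; □¬p there: y:T, z:T. ✓
w: successors {w}; □¬p there: w:T. ✓
x: successors {z}; □¬p there: z:T. ✓
y: successors {s, t}; □¬p there: s:F, t:T. ✗
z: no successors, so □□¬p holds vacuously. ✓
Satisfying worlds: {u, v, w, x, z}.
So □□¬p fails at the other 3 worlds.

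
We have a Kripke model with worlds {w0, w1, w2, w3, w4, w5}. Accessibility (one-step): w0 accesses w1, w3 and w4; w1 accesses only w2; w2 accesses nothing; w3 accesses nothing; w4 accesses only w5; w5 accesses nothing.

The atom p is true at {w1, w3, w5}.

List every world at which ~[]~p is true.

{w0, w4}

w0: []~p is F. ✓
w1: []~p is T. ✗
w2: []~p is T. ✗
w3: []~p is T. ✗
w4: []~p is F. ✓
w5: []~p is T. ✗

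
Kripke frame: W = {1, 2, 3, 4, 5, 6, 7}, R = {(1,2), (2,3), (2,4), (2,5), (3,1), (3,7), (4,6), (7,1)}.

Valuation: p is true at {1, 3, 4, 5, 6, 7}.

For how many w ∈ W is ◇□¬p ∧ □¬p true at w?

0

1: ◇□¬p is F, □¬p is T. ✗
2: ◇□¬p is T, □¬p is F. ✗
3: ◇□¬p is T, □¬p is F. ✗
4: ◇□¬p is T, □¬p is F. ✗
5: ◇□¬p is F, □¬p is T. ✗
6: ◇□¬p is F, □¬p is T. ✗
7: ◇□¬p is T, □¬p is F. ✗
Satisfying worlds: ∅.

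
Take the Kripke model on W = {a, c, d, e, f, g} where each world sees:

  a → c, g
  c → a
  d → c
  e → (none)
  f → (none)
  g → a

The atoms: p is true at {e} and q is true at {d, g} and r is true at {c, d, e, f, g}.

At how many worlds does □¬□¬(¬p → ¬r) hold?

a: successors {c, g}; ¬□¬(¬p → ¬r) there: c:T, g:T. ✓
c: successors {a}; ¬□¬(¬p → ¬r) there: a:F. ✗
d: successors {c}; ¬□¬(¬p → ¬r) there: c:T. ✓
e: no successors, so □¬□¬(¬p → ¬r) holds vacuously. ✓
f: no successors, so □¬□¬(¬p → ¬r) holds vacuously. ✓
g: successors {a}; ¬□¬(¬p → ¬r) there: a:F. ✗
Satisfying worlds: {a, d, e, f}.

4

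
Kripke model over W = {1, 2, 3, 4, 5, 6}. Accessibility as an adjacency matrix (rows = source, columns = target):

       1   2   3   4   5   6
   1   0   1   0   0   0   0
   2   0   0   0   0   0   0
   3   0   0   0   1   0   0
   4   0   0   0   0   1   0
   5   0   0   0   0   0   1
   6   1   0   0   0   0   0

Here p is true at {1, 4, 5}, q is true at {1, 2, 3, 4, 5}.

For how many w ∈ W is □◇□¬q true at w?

1: successors {2}; ◇□¬q there: 2:F. ✗
2: no successors, so □◇□¬q holds vacuously. ✓
3: successors {4}; ◇□¬q there: 4:T. ✓
4: successors {5}; ◇□¬q there: 5:F. ✗
5: successors {6}; ◇□¬q there: 6:F. ✗
6: successors {1}; ◇□¬q there: 1:T. ✓
Satisfying worlds: {2, 3, 6}.

3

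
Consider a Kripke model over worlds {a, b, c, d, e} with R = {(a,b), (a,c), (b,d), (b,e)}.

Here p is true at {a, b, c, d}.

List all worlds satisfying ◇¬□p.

{a}

a: successors {b, c}; ¬□p there: b:T, c:F. ✓
b: successors {d, e}; ¬□p there: d:F, e:F. ✗
c: no successors, so ◇¬□p fails. ✗
d: no successors, so ◇¬□p fails. ✗
e: no successors, so ◇¬□p fails. ✗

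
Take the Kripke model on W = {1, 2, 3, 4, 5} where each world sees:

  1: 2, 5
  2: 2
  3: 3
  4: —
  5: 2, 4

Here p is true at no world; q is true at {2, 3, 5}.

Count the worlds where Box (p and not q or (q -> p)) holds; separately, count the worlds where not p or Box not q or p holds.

1 and 5

For Box (p and not q or (q -> p)):
1: successors {2, 5}; p and not q or (q -> p) there: 2:F, 5:F. ✗
2: successors {2}; p and not q or (q -> p) there: 2:F. ✗
3: successors {3}; p and not q or (q -> p) there: 3:F. ✗
4: no successors, so Box (p and not q or (q -> p)) holds vacuously. ✓
5: successors {2, 4}; p and not q or (q -> p) there: 2:F, 4:T. ✗
— 1 world.
For not p or Box not q or p:
1: not p or Box not q is T, p is F. ✓
2: not p or Box not q is T, p is F. ✓
3: not p or Box not q is T, p is F. ✓
4: not p or Box not q is T, p is F. ✓
5: not p or Box not q is T, p is F. ✓
— 5 worlds.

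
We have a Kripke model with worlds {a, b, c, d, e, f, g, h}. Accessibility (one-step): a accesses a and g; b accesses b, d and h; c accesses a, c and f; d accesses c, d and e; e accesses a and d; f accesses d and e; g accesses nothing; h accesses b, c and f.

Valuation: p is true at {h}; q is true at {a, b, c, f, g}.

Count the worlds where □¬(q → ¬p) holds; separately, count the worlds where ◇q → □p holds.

1 and 2

For □¬(q → ¬p):
a: successors {a, g}; ¬(q → ¬p) there: a:F, g:F. ✗
b: successors {b, d, h}; ¬(q → ¬p) there: b:F, d:F, h:F. ✗
c: successors {a, c, f}; ¬(q → ¬p) there: a:F, c:F, f:F. ✗
d: successors {c, d, e}; ¬(q → ¬p) there: c:F, d:F, e:F. ✗
e: successors {a, d}; ¬(q → ¬p) there: a:F, d:F. ✗
f: successors {d, e}; ¬(q → ¬p) there: d:F, e:F. ✗
g: no successors, so □¬(q → ¬p) holds vacuously. ✓
h: successors {b, c, f}; ¬(q → ¬p) there: b:F, c:F, f:F. ✗
— 1 world.
For ◇q → □p:
a: ◇q is T, □p is F. ✗
b: ◇q is T, □p is F. ✗
c: ◇q is T, □p is F. ✗
d: ◇q is T, □p is F. ✗
e: ◇q is T, □p is F. ✗
f: ◇q is F, □p is F. ✓
g: ◇q is F, □p is T. ✓
h: ◇q is T, □p is F. ✗
— 2 worlds.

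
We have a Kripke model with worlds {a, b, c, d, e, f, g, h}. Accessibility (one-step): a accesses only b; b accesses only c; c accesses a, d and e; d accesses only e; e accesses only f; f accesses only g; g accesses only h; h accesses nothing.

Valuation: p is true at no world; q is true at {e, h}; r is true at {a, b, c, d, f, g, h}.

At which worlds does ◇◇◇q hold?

a: successors {b}; ◇◇q there: b:T. ✓
b: successors {c}; ◇◇q there: c:T. ✓
c: successors {a, d, e}; ◇◇q there: a:F, d:F, e:F. ✗
d: successors {e}; ◇◇q there: e:F. ✗
e: successors {f}; ◇◇q there: f:T. ✓
f: successors {g}; ◇◇q there: g:F. ✗
g: successors {h}; ◇◇q there: h:F. ✗
h: no successors, so ◇◇◇q fails. ✗

{a, b, e}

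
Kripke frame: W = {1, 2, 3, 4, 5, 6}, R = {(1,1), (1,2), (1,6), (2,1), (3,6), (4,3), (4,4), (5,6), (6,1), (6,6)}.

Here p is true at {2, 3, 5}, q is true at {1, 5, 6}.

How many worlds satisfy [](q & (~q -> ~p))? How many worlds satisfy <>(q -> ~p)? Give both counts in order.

4 and 6

For [](q & (~q -> ~p)):
1: successors {1, 2, 6}; q & (~q -> ~p) there: 1:T, 2:F, 6:T. ✗
2: successors {1}; q & (~q -> ~p) there: 1:T. ✓
3: successors {6}; q & (~q -> ~p) there: 6:T. ✓
4: successors {3, 4}; q & (~q -> ~p) there: 3:F, 4:F. ✗
5: successors {6}; q & (~q -> ~p) there: 6:T. ✓
6: successors {1, 6}; q & (~q -> ~p) there: 1:T, 6:T. ✓
— 4 worlds.
For <>(q -> ~p):
1: successors {1, 2, 6}; q -> ~p there: 1:T, 2:T, 6:T. ✓
2: successors {1}; q -> ~p there: 1:T. ✓
3: successors {6}; q -> ~p there: 6:T. ✓
4: successors {3, 4}; q -> ~p there: 3:T, 4:T. ✓
5: successors {6}; q -> ~p there: 6:T. ✓
6: successors {1, 6}; q -> ~p there: 1:T, 6:T. ✓
— 6 worlds.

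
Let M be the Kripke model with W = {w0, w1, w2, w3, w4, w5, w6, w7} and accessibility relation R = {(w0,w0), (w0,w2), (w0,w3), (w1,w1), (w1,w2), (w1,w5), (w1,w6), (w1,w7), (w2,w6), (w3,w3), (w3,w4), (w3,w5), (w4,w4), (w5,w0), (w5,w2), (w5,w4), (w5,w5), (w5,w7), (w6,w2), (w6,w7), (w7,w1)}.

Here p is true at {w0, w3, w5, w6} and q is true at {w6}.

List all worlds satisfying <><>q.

{w0, w1, w5, w6, w7}

w0: successors {w0, w2, w3}; <>q there: w0:F, w2:T, w3:F. ✓
w1: successors {w1, w2, w5, w6, w7}; <>q there: w1:T, w2:T, w5:F, w6:F, w7:F. ✓
w2: successors {w6}; <>q there: w6:F. ✗
w3: successors {w3, w4, w5}; <>q there: w3:F, w4:F, w5:F. ✗
w4: successors {w4}; <>q there: w4:F. ✗
w5: successors {w0, w2, w4, w5, w7}; <>q there: w0:F, w2:T, w4:F, w5:F, w7:F. ✓
w6: successors {w2, w7}; <>q there: w2:T, w7:F. ✓
w7: successors {w1}; <>q there: w1:T. ✓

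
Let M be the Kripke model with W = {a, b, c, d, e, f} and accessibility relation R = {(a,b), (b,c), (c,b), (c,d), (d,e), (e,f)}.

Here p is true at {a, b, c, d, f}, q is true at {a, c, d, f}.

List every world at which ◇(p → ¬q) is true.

{a, c, d}

a: successors {b}; p → ¬q there: b:T. ✓
b: successors {c}; p → ¬q there: c:F. ✗
c: successors {b, d}; p → ¬q there: b:T, d:F. ✓
d: successors {e}; p → ¬q there: e:T. ✓
e: successors {f}; p → ¬q there: f:F. ✗
f: no successors, so ◇(p → ¬q) fails. ✗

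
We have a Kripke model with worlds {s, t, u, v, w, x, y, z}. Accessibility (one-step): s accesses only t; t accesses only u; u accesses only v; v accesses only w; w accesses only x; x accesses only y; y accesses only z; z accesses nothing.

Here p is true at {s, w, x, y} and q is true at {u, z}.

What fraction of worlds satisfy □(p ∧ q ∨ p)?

1/2

s: successors {t}; p ∧ q ∨ p there: t:F. ✗
t: successors {u}; p ∧ q ∨ p there: u:F. ✗
u: successors {v}; p ∧ q ∨ p there: v:F. ✗
v: successors {w}; p ∧ q ∨ p there: w:T. ✓
w: successors {x}; p ∧ q ∨ p there: x:T. ✓
x: successors {y}; p ∧ q ∨ p there: y:T. ✓
y: successors {z}; p ∧ q ∨ p there: z:F. ✗
z: no successors, so □(p ∧ q ∨ p) holds vacuously. ✓
That's 4 of 8 worlds, so 4/8 = 1/2.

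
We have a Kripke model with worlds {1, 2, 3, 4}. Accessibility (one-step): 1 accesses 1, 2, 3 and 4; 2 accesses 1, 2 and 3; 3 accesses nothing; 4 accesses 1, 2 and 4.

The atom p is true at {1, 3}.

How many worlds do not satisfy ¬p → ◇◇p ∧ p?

2

1: ¬p is F, ◇◇p ∧ p is T. ✓
2: ¬p is T, ◇◇p ∧ p is F. ✗
3: ¬p is F, ◇◇p ∧ p is F. ✓
4: ¬p is T, ◇◇p ∧ p is F. ✗
Satisfying worlds: {1, 3}.
So ¬p → ◇◇p ∧ p fails at the other 2 worlds.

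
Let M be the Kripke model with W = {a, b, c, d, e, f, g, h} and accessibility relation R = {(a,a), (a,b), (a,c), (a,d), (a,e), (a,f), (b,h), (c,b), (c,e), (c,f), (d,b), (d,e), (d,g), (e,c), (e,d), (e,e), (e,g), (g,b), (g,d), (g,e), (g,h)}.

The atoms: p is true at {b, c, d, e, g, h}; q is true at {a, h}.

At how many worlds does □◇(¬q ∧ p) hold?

3

a: successors {a, b, c, d, e, f}; ◇(¬q ∧ p) there: a:T, b:F, c:T, d:T, e:T, f:F. ✗
b: successors {h}; ◇(¬q ∧ p) there: h:F. ✗
c: successors {b, e, f}; ◇(¬q ∧ p) there: b:F, e:T, f:F. ✗
d: successors {b, e, g}; ◇(¬q ∧ p) there: b:F, e:T, g:T. ✗
e: successors {c, d, e, g}; ◇(¬q ∧ p) there: c:T, d:T, e:T, g:T. ✓
f: no successors, so □◇(¬q ∧ p) holds vacuously. ✓
g: successors {b, d, e, h}; ◇(¬q ∧ p) there: b:F, d:T, e:T, h:F. ✗
h: no successors, so □◇(¬q ∧ p) holds vacuously. ✓
Satisfying worlds: {e, f, h}.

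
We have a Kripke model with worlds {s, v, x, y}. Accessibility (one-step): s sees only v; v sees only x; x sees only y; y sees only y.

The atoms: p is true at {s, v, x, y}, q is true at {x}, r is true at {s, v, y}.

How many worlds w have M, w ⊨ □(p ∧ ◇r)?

3

s: successors {v}; p ∧ ◇r there: v:F. ✗
v: successors {x}; p ∧ ◇r there: x:T. ✓
x: successors {y}; p ∧ ◇r there: y:T. ✓
y: successors {y}; p ∧ ◇r there: y:T. ✓
Satisfying worlds: {v, x, y}.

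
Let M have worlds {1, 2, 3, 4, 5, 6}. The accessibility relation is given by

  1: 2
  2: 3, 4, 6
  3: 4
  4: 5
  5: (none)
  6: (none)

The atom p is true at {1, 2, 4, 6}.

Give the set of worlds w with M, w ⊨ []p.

{1, 3, 5, 6}

1: successors {2}; p there: 2:T. ✓
2: successors {3, 4, 6}; p there: 3:F, 4:T, 6:T. ✗
3: successors {4}; p there: 4:T. ✓
4: successors {5}; p there: 5:F. ✗
5: no successors, so []p holds vacuously. ✓
6: no successors, so []p holds vacuously. ✓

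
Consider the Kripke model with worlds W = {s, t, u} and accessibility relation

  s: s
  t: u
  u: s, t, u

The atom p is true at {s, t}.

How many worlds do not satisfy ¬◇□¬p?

1

s: ◇□¬p is F. ✓
t: ◇□¬p is F. ✓
u: ◇□¬p is T. ✗
Satisfying worlds: {s, t}.
So ¬◇□¬p fails at the other 1 world.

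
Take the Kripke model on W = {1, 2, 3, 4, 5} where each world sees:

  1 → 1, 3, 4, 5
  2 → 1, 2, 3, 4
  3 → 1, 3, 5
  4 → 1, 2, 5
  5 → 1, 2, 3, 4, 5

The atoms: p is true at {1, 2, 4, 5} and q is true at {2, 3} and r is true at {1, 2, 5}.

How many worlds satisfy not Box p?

4

1: Box p is F. ✓
2: Box p is F. ✓
3: Box p is F. ✓
4: Box p is T. ✗
5: Box p is F. ✓
Satisfying worlds: {1, 2, 3, 5}.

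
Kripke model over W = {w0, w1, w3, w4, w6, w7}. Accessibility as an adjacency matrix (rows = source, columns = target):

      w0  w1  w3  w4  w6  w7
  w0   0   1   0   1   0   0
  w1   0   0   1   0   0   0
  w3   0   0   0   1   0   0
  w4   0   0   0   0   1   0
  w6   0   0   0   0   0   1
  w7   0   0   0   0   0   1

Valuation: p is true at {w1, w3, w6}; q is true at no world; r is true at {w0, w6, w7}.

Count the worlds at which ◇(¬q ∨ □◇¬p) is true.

w0: successors {w1, w4}; ¬q ∨ □◇¬p there: w1:T, w4:T. ✓
w1: successors {w3}; ¬q ∨ □◇¬p there: w3:T. ✓
w3: successors {w4}; ¬q ∨ □◇¬p there: w4:T. ✓
w4: successors {w6}; ¬q ∨ □◇¬p there: w6:T. ✓
w6: successors {w7}; ¬q ∨ □◇¬p there: w7:T. ✓
w7: successors {w7}; ¬q ∨ □◇¬p there: w7:T. ✓
Satisfying worlds: {w0, w1, w3, w4, w6, w7}.

6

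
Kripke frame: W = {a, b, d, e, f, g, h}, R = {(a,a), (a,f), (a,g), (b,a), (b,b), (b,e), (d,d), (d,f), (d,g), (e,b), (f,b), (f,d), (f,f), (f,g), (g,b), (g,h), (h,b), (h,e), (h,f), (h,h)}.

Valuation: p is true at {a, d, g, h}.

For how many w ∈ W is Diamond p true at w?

6

a: successors {a, f, g}; p there: a:T, f:F, g:T. ✓
b: successors {a, b, e}; p there: a:T, b:F, e:F. ✓
d: successors {d, f, g}; p there: d:T, f:F, g:T. ✓
e: successors {b}; p there: b:F. ✗
f: successors {b, d, f, g}; p there: b:F, d:T, f:F, g:T. ✓
g: successors {b, h}; p there: b:F, h:T. ✓
h: successors {b, e, f, h}; p there: b:F, e:F, f:F, h:T. ✓
Satisfying worlds: {a, b, d, f, g, h}.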